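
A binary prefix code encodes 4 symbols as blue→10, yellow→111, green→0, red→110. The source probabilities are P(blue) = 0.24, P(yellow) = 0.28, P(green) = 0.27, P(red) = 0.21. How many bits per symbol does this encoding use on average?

2.22 bits/symbol

L̄ = Σ pᵢ·ℓᵢ = 0.24·2 + 0.28·3 + 0.27·1 + 0.21·3 = 2.22 bits/symbol.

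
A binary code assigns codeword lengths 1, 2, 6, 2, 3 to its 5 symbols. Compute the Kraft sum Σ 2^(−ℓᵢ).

With common denominator 2^6 = 64: Σ 2^(−ℓᵢ) = 32/64 + 16/64 + 1/64 + 16/64 + 8/64 = 73/64 = 1.140625.

1.140625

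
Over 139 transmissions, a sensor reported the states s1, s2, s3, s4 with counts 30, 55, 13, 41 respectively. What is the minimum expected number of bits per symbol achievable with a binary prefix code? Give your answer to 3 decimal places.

1.914 bits/symbol

Probabilities are the counts divided by 139.
Repeatedly combine the two least-probable nodes; the expected code length is the sum of the merged weights.
merge 13/139 + 30/139 → 43/139
merge 41/139 + 43/139 → 84/139
merge 55/139 + 84/139 → 1
L = 43/139 + 84/139 + 1 = 266/139 ≈ 1.914 bits/symbol.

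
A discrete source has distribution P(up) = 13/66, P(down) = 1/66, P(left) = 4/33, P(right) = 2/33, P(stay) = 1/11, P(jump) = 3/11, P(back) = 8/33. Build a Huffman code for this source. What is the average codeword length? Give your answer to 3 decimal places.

2.530 bits/symbol

Repeatedly combine the two least-probable nodes; the expected code length is the sum of the merged weights.
merge 1/66 + 2/33 → 5/66
merge 5/66 + 1/11 → 1/6
merge 4/33 + 1/6 → 19/66
merge 13/66 + 8/33 → 29/66
merge 3/11 + 19/66 → 37/66
merge 29/66 + 37/66 → 1
L = 5/66 + 1/6 + 19/66 + 29/66 + 37/66 + 1 = 167/66 ≈ 2.530 bits/symbol.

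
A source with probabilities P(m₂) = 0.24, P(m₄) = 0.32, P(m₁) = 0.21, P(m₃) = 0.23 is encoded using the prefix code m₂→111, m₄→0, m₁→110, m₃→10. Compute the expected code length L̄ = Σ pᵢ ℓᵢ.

L̄ = Σ pᵢ·ℓᵢ = 0.24·3 + 0.32·1 + 0.21·3 + 0.23·2 = 2.13 bits/symbol.

2.13 bits/symbol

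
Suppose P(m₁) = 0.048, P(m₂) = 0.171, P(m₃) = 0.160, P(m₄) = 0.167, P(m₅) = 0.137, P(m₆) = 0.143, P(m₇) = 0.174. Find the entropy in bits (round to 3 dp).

H = −Σ pᵢ log₂ pᵢ.
−0.048·log₂(0.048) = 0.2103
−0.171·log₂(0.171) = 0.4357
−0.160·log₂(0.160) = 0.4230
−0.167·log₂(0.167) = 0.4312
−0.137·log₂(0.137) = 0.3929
−0.143·log₂(0.143) = 0.4012
−0.174·log₂(0.174) = 0.4390
Sum ≈ 2.7333 → 2.733 bits.

2.733 bits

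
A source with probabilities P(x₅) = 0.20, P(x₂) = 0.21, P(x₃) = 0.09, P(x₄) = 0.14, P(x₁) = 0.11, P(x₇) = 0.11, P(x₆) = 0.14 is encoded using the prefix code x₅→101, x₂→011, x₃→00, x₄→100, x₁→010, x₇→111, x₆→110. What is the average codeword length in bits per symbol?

L̄ = Σ pᵢ·ℓᵢ = 0.20·3 + 0.21·3 + 0.09·2 + 0.14·3 + 0.11·3 + 0.11·3 + 0.14·3 = 2.91 bits/symbol.

2.91 bits/symbol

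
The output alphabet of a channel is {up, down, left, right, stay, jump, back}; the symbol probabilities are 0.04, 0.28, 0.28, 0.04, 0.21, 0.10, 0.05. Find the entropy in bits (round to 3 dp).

2.421 bits

H = −Σ pᵢ log₂ pᵢ.
−0.04·log₂(0.04) = 0.1858
−0.28·log₂(0.28) = 0.5142
−0.28·log₂(0.28) = 0.5142
−0.04·log₂(0.04) = 0.1858
−0.21·log₂(0.21) = 0.4728
−0.10·log₂(0.10) = 0.3322
−0.05·log₂(0.05) = 0.2161
Sum ≈ 2.4211 → 2.421 bits.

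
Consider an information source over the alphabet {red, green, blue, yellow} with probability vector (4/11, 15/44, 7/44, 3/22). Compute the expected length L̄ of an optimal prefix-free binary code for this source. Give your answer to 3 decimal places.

Repeatedly combine the two least-probable nodes; the expected code length is the sum of the merged weights.
merge 3/22 + 7/44 → 13/44
merge 13/44 + 15/44 → 7/11
merge 4/11 + 7/11 → 1
L = 13/44 + 7/11 + 1 = 85/44 ≈ 1.932 bits/symbol.

1.932 bits/symbol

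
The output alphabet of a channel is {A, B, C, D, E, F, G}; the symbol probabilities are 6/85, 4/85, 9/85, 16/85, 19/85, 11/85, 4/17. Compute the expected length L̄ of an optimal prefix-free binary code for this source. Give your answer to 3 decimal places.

Repeatedly combine the two least-probable nodes; the expected code length is the sum of the merged weights.
merge 4/85 + 6/85 → 2/17
merge 9/85 + 2/17 → 19/85
merge 11/85 + 16/85 → 27/85
merge 19/85 + 19/85 → 38/85
merge 4/17 + 27/85 → 47/85
merge 38/85 + 47/85 → 1
L = 2/17 + 19/85 + 27/85 + 38/85 + 47/85 + 1 = 226/85 ≈ 2.659 bits/symbol.

2.659 bits/symbol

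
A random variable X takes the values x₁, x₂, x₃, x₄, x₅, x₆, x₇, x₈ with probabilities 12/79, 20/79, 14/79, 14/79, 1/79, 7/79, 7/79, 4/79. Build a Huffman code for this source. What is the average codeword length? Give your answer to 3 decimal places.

Repeatedly combine the two least-probable nodes; the expected code length is the sum of the merged weights.
merge 1/79 + 4/79 → 5/79
merge 5/79 + 7/79 → 12/79
merge 7/79 + 12/79 → 19/79
merge 12/79 + 14/79 → 26/79
merge 14/79 + 19/79 → 33/79
merge 20/79 + 26/79 → 46/79
merge 33/79 + 46/79 → 1
L = 5/79 + 12/79 + 19/79 + 26/79 + 33/79 + 46/79 + 1 = 220/79 ≈ 2.785 bits/symbol.

2.785 bits/symbol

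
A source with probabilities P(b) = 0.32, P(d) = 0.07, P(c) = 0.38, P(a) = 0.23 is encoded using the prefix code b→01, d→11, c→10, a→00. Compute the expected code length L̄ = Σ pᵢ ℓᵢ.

L̄ = Σ pᵢ·ℓᵢ = 0.32·2 + 0.07·2 + 0.38·2 + 0.23·2 = 2 bits/symbol.

2 bits/symbol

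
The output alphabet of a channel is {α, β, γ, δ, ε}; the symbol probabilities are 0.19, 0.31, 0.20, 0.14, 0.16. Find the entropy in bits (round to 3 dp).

2.264 bits

H = −Σ pᵢ log₂ pᵢ.
−0.19·log₂(0.19) = 0.4552
−0.31·log₂(0.31) = 0.5238
−0.20·log₂(0.20) = 0.4644
−0.14·log₂(0.14) = 0.3971
−0.16·log₂(0.16) = 0.4230
Sum ≈ 2.2635 → 2.264 bits.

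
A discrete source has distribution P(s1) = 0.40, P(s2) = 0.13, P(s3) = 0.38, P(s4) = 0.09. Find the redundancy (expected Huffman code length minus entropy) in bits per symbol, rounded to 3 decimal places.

Entropy H = −Σ p log₂ p ≈ 1.7545 bits.
Huffman merges: 9/100+13/100→11/50; 11/50+19/50→3/5; 2/5+3/5→1. L = 91/50 ≈ 1.8200.
L − H = 1.8200 − 1.7545 = 0.065 bits.

0.065 bits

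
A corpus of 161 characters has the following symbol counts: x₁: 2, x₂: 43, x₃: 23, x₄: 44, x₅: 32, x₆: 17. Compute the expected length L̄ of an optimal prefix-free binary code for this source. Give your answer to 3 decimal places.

Probabilities are the counts divided by 161.
Repeatedly combine the two least-probable nodes; the expected code length is the sum of the merged weights.
merge 2/161 + 17/161 → 19/161
merge 19/161 + 1/7 → 6/23
merge 32/161 + 6/23 → 74/161
merge 43/161 + 44/161 → 87/161
merge 74/161 + 87/161 → 1
L = 19/161 + 6/23 + 74/161 + 87/161 + 1 = 383/161 ≈ 2.379 bits/symbol.

2.379 bits/symbol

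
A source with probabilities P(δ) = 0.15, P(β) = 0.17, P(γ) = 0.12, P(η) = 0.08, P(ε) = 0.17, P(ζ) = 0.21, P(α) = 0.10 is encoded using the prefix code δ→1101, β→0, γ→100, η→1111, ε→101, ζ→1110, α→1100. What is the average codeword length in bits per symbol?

3.2 bits/symbol

L̄ = Σ pᵢ·ℓᵢ = 0.15·4 + 0.17·1 + 0.12·3 + 0.08·4 + 0.17·3 + 0.21·4 + 0.10·4 = 3.2 bits/symbol.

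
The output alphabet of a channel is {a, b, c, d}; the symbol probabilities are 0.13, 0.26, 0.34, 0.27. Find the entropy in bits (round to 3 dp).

1.927 bits

H = −Σ pᵢ log₂ pᵢ.
−0.13·log₂(0.13) = 0.3826
−0.26·log₂(0.26) = 0.5053
−0.34·log₂(0.34) = 0.5292
−0.27·log₂(0.27) = 0.5100
Sum ≈ 1.9271 → 1.927 bits.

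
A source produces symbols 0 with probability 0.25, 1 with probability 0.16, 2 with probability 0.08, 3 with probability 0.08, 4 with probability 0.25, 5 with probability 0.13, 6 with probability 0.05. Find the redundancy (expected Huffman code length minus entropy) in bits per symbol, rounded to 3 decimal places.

Entropy H = −Σ p log₂ p ≈ 2.6048 bits.
Huffman merges: 1/20+2/25→13/100; 2/25+13/100→21/100; 13/100+4/25→29/100; 21/100+1/4→23/50; 1/4+29/100→27/50; 23/50+27/50→1. L = 263/100 ≈ 2.6300.
L − H = 2.6300 − 2.6048 = 0.025 bits.

0.025 bits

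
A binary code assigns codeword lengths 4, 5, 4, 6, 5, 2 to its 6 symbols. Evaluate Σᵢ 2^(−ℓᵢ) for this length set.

0.453125

With common denominator 2^6 = 64: Σ 2^(−ℓᵢ) = 4/64 + 2/64 + 4/64 + 1/64 + 2/64 + 16/64 = 29/64 = 0.453125.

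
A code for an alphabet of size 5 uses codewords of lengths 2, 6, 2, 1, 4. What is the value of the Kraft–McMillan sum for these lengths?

With common denominator 2^6 = 64: Σ 2^(−ℓᵢ) = 16/64 + 1/64 + 16/64 + 32/64 + 4/64 = 69/64 = 1.078125.

1.078125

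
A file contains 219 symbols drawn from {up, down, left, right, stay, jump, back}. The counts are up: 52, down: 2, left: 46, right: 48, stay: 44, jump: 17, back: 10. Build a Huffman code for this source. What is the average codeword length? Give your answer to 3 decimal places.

2.521 bits/symbol

Probabilities are the counts divided by 219.
Repeatedly combine the two least-probable nodes; the expected code length is the sum of the merged weights.
merge 2/219 + 10/219 → 4/73
merge 4/73 + 17/219 → 29/219
merge 29/219 + 44/219 → 1/3
merge 46/219 + 16/73 → 94/219
merge 52/219 + 1/3 → 125/219
merge 94/219 + 125/219 → 1
L = 4/73 + 29/219 + 1/3 + 94/219 + 125/219 + 1 = 184/73 ≈ 2.521 bits/symbol.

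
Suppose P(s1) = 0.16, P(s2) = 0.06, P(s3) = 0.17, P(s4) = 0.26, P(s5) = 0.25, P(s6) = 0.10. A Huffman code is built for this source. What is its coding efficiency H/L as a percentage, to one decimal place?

Entropy H = −Σ p log₂ p ≈ 2.4386 bits.
Huffman merges: 3/50+1/10→4/25; 4/25+4/25→8/25; 17/100+1/4→21/50; 13/50+8/25→29/50; 21/50+29/50→1. L = 62/25 ≈ 2.4800.
Efficiency = H/L = 2.4386/2.4800 = 98.3%.

98.3%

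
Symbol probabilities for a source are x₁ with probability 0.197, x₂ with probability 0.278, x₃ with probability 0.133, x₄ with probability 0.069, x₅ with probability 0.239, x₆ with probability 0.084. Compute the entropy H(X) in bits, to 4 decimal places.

2.4221 bits

H = −Σ pᵢ log₂ pᵢ.
−0.197·log₂(0.197) = 0.4617
−0.278·log₂(0.278) = 0.5134
−0.133·log₂(0.133) = 0.3871
−0.069·log₂(0.069) = 0.2662
−0.239·log₂(0.239) = 0.4935
−0.084·log₂(0.084) = 0.3002
Sum ≈ 2.4221 → 2.4221 bits.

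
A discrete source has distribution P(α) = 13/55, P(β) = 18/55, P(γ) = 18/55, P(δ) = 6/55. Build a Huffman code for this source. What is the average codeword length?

Repeatedly combine the two least-probable nodes; the expected code length is the sum of the merged weights.
merge 6/55 + 13/55 → 19/55
merge 18/55 + 18/55 → 36/55
merge 19/55 + 36/55 → 1
L = 19/55 + 36/55 + 1 = 2 bits/symbol.

2 bits/symbol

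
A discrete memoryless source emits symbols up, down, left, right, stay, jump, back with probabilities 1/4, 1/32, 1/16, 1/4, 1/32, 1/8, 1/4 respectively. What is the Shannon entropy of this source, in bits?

Each probability is a power of 1/2, so log₂(1/p) is an integer.
H = Σ p·log₂(1/p) = 1/4·2 + 1/32·5 + 1/16·4 + 1/4·2 + 1/32·5 + 1/8·3 + 1/4·2 = 2.4375 bits.

2.4375 bits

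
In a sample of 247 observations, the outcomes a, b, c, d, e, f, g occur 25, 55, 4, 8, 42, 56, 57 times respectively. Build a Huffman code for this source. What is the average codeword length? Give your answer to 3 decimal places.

Probabilities are the counts divided by 247.
Repeatedly combine the two least-probable nodes; the expected code length is the sum of the merged weights.
merge 4/247 + 8/247 → 12/247
merge 12/247 + 25/247 → 37/247
merge 37/247 + 42/247 → 79/247
merge 55/247 + 56/247 → 111/247
merge 3/13 + 79/247 → 136/247
merge 111/247 + 136/247 → 1
L = 12/247 + 37/247 + 79/247 + 111/247 + 136/247 + 1 = 622/247 ≈ 2.518 bits/symbol.

2.518 bits/symbol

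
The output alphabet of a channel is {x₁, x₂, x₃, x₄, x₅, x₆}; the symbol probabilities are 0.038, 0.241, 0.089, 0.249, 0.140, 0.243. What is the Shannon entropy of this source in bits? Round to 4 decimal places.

2.3771 bits

H = −Σ pᵢ log₂ pᵢ.
−0.038·log₂(0.038) = 0.1793
−0.241·log₂(0.241) = 0.4947
−0.089·log₂(0.089) = 0.3106
−0.249·log₂(0.249) = 0.4994
−0.140·log₂(0.140) = 0.3971
−0.243·log₂(0.243) = 0.4960
Sum ≈ 2.3771 → 2.3771 bits.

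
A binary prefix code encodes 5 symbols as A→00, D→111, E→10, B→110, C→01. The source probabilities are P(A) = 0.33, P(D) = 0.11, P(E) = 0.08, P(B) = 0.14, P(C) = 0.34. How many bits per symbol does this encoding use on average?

L̄ = Σ pᵢ·ℓᵢ = 0.33·2 + 0.11·3 + 0.08·2 + 0.14·3 + 0.34·2 = 2.25 bits/symbol.

2.25 bits/symbol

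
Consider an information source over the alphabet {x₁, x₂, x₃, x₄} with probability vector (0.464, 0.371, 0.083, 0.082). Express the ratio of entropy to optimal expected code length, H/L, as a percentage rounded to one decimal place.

96.3%

Entropy H = −Σ p log₂ p ≈ 1.6386 bits.
Huffman merges: 41/500+83/1000→33/200; 33/200+371/1000→67/125; 58/125+67/125→1. L = 1701/1000 ≈ 1.7010.
Efficiency = H/L = 1.6386/1.7010 = 96.3%.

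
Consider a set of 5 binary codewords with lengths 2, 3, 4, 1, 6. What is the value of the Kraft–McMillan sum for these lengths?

0.953125

With common denominator 2^6 = 64: Σ 2^(−ℓᵢ) = 16/64 + 8/64 + 4/64 + 32/64 + 1/64 = 61/64 = 0.953125.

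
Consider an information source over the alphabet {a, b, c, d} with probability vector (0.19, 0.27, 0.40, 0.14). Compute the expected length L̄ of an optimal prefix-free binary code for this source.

1.93 bits/symbol

Repeatedly combine the two least-probable nodes; the expected code length is the sum of the merged weights.
merge 7/50 + 19/100 → 33/100
merge 27/100 + 33/100 → 3/5
merge 2/5 + 3/5 → 1
L = 33/100 + 3/5 + 1 = 193/100 = 1.93 bits/symbol.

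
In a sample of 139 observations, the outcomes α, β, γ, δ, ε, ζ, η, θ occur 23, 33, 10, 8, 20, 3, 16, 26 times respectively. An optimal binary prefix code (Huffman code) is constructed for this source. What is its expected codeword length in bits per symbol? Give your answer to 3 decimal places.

2.806 bits/symbol

Probabilities are the counts divided by 139.
Repeatedly combine the two least-probable nodes; the expected code length is the sum of the merged weights.
merge 3/139 + 8/139 → 11/139
merge 10/139 + 11/139 → 21/139
merge 16/139 + 20/139 → 36/139
merge 21/139 + 23/139 → 44/139
merge 26/139 + 33/139 → 59/139
merge 36/139 + 44/139 → 80/139
merge 59/139 + 80/139 → 1
L = 11/139 + 21/139 + 36/139 + 44/139 + 59/139 + 80/139 + 1 = 390/139 ≈ 2.806 bits/symbol.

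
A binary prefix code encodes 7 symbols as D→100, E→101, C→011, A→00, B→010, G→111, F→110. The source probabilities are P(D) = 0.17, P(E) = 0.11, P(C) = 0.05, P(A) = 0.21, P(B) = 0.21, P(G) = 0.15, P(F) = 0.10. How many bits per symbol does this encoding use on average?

2.79 bits/symbol

L̄ = Σ pᵢ·ℓᵢ = 0.17·3 + 0.11·3 + 0.05·3 + 0.21·2 + 0.21·3 + 0.15·3 + 0.10·3 = 2.79 bits/symbol.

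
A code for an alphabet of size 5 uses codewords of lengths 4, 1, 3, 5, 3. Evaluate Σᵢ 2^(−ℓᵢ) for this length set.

0.84375

With common denominator 2^5 = 32: Σ 2^(−ℓᵢ) = 2/32 + 16/32 + 4/32 + 1/32 + 4/32 = 27/32 = 0.84375.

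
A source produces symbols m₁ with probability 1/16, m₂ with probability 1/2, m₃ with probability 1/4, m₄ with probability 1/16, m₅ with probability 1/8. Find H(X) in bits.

Each probability is a power of 1/2, so log₂(1/p) is an integer.
H = Σ p·log₂(1/p) = 1/16·4 + 1/2·1 + 1/4·2 + 1/16·4 + 1/8·3 = 1.875 bits.

1.875 bits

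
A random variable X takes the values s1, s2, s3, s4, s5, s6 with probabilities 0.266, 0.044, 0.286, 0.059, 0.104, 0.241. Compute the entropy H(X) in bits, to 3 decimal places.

2.298 bits

H = −Σ pᵢ log₂ pᵢ.
−0.266·log₂(0.266) = 0.5082
−0.044·log₂(0.044) = 0.1983
−0.286·log₂(0.286) = 0.5165
−0.059·log₂(0.059) = 0.2409
−0.104·log₂(0.104) = 0.3396
−0.241·log₂(0.241) = 0.4947
Sum ≈ 2.2982 → 2.298 bits.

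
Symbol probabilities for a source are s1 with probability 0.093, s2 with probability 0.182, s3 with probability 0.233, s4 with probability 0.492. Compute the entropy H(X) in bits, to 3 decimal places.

H = −Σ pᵢ log₂ pᵢ.
−0.093·log₂(0.093) = 0.3187
−0.182·log₂(0.182) = 0.4474
−0.233·log₂(0.233) = 0.4897
−0.492·log₂(0.492) = 0.5034
Sum ≈ 1.7592 → 1.759 bits.

1.759 bits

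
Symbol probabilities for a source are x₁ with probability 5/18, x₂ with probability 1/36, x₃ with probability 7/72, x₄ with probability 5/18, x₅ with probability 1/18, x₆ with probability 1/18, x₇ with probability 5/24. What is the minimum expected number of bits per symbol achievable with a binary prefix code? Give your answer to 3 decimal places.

Repeatedly combine the two least-probable nodes; the expected code length is the sum of the merged weights.
merge 1/36 + 1/18 → 1/12
merge 1/18 + 1/12 → 5/36
merge 7/72 + 5/36 → 17/72
merge 5/24 + 17/72 → 4/9
merge 5/18 + 5/18 → 5/9
merge 4/9 + 5/9 → 1
L = 1/12 + 5/36 + 17/72 + 4/9 + 5/9 + 1 = 59/24 ≈ 2.458 bits/symbol.

2.458 bits/symbol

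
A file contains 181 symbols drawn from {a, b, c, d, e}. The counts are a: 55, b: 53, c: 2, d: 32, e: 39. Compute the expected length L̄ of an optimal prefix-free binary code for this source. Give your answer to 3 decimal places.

Probabilities are the counts divided by 181.
Repeatedly combine the two least-probable nodes; the expected code length is the sum of the merged weights.
merge 2/181 + 32/181 → 34/181
merge 34/181 + 39/181 → 73/181
merge 53/181 + 55/181 → 108/181
merge 73/181 + 108/181 → 1
L = 34/181 + 73/181 + 108/181 + 1 = 396/181 ≈ 2.188 bits/symbol.

2.188 bits/symbol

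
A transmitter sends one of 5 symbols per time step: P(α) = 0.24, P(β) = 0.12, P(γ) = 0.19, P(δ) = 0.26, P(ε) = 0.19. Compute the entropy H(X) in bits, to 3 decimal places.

H = −Σ pᵢ log₂ pᵢ.
−0.24·log₂(0.24) = 0.4941
−0.12·log₂(0.12) = 0.3671
−0.19·log₂(0.19) = 0.4552
−0.26·log₂(0.26) = 0.5053
−0.19·log₂(0.19) = 0.4552
Sum ≈ 2.2769 → 2.277 bits.

2.277 bits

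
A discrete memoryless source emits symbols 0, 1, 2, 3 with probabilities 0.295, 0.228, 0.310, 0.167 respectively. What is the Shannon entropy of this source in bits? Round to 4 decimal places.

1.9609 bits

H = −Σ pᵢ log₂ pᵢ.
−0.295·log₂(0.295) = 0.5196
−0.228·log₂(0.228) = 0.4863
−0.310·log₂(0.310) = 0.5238
−0.167·log₂(0.167) = 0.4312
Sum ≈ 1.9609 → 1.9609 bits.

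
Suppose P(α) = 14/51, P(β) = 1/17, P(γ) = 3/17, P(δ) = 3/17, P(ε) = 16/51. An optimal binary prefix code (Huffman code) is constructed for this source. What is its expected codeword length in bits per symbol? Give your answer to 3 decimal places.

Repeatedly combine the two least-probable nodes; the expected code length is the sum of the merged weights.
merge 1/17 + 3/17 → 4/17
merge 3/17 + 4/17 → 7/17
merge 14/51 + 16/51 → 10/17
merge 7/17 + 10/17 → 1
L = 4/17 + 7/17 + 10/17 + 1 = 38/17 ≈ 2.235 bits/symbol.

2.235 bits/symbol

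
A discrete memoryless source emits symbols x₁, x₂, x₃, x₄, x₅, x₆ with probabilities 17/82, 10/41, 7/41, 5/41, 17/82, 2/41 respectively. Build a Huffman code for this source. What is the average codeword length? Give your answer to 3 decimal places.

Repeatedly combine the two least-probable nodes; the expected code length is the sum of the merged weights.
merge 2/41 + 5/41 → 7/41
merge 7/41 + 7/41 → 14/41
merge 17/82 + 17/82 → 17/41
merge 10/41 + 14/41 → 24/41
merge 17/41 + 24/41 → 1
L = 7/41 + 14/41 + 17/41 + 24/41 + 1 = 103/41 ≈ 2.512 bits/symbol.

2.512 bits/symbol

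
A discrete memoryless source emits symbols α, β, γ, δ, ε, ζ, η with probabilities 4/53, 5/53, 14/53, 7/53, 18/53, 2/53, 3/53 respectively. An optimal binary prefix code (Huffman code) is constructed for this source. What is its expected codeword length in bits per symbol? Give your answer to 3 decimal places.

2.491 bits/symbol

Repeatedly combine the two least-probable nodes; the expected code length is the sum of the merged weights.
merge 2/53 + 3/53 → 5/53
merge 4/53 + 5/53 → 9/53
merge 5/53 + 7/53 → 12/53
merge 9/53 + 12/53 → 21/53
merge 14/53 + 18/53 → 32/53
merge 21/53 + 32/53 → 1
L = 5/53 + 9/53 + 12/53 + 21/53 + 32/53 + 1 = 132/53 ≈ 2.491 bits/symbol.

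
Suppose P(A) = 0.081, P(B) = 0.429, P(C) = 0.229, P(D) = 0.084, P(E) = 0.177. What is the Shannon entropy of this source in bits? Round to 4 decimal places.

2.0468 bits

H = −Σ pᵢ log₂ pᵢ.
−0.081·log₂(0.081) = 0.2937
−0.429·log₂(0.429) = 0.5238
−0.229·log₂(0.229) = 0.4870
−0.084·log₂(0.084) = 0.3002
−0.177·log₂(0.177) = 0.4422
Sum ≈ 2.0468 → 2.0468 bits.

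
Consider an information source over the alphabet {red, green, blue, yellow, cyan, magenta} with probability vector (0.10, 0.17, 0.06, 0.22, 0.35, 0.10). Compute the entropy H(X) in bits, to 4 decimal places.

H = −Σ pᵢ log₂ pᵢ.
−0.10·log₂(0.10) = 0.3322
−0.17·log₂(0.17) = 0.4346
−0.06·log₂(0.06) = 0.2435
−0.22·log₂(0.22) = 0.4806
−0.35·log₂(0.35) = 0.5301
−0.10·log₂(0.10) = 0.3322
Sum ≈ 2.3532 → 2.3532 bits.

2.3532 bits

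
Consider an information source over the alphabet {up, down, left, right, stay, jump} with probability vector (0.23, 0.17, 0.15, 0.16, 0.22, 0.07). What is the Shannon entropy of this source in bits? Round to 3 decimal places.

H = −Σ pᵢ log₂ pᵢ.
−0.23·log₂(0.23) = 0.4877
−0.17·log₂(0.17) = 0.4346
−0.15·log₂(0.15) = 0.4105
−0.16·log₂(0.16) = 0.4230
−0.22·log₂(0.22) = 0.4806
−0.07·log₂(0.07) = 0.2686
Sum ≈ 2.5049 → 2.505 bits.

2.505 bits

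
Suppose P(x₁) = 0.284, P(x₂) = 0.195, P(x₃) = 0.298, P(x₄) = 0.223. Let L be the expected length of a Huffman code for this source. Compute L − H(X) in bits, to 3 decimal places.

Entropy H = −Σ p log₂ p ≈ 1.9789 bits.
Huffman merges: 39/200+223/1000→209/500; 71/250+149/500→291/500; 209/500+291/500→1. L = 2 ≈ 2.0000.
L − H = 2.0000 − 1.9789 = 0.021 bits.

0.021 bits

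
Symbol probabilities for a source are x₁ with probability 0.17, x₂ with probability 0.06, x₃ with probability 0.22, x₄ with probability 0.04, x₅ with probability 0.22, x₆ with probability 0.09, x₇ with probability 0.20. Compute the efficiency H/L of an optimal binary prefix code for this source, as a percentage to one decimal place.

98.2%

Entropy H = −Σ p log₂ p ≈ 2.6021 bits.
Huffman merges: 1/25+3/50→1/10; 9/100+1/10→19/100; 17/100+19/100→9/25; 1/5+11/50→21/50; 11/50+9/25→29/50; 21/50+29/50→1. L = 53/20 ≈ 2.6500.
Efficiency = H/L = 2.6021/2.6500 = 98.2%.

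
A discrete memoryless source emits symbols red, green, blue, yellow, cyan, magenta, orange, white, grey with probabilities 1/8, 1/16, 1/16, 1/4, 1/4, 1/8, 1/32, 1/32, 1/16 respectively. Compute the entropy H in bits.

Each probability is a power of 1/2, so log₂(1/p) is an integer.
H = Σ p·log₂(1/p) = 1/8·3 + 1/16·4 + 1/16·4 + 1/4·2 + 1/4·2 + 1/8·3 + 1/32·5 + 1/32·5 + 1/16·4 = 2.8125 bits.

2.8125 bits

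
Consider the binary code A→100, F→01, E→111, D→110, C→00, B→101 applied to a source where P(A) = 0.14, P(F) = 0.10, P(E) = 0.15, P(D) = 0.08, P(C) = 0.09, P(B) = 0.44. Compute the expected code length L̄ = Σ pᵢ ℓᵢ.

2.81 bits/symbol

L̄ = Σ pᵢ·ℓᵢ = 0.14·3 + 0.10·2 + 0.15·3 + 0.08·3 + 0.09·2 + 0.44·3 = 2.81 bits/symbol.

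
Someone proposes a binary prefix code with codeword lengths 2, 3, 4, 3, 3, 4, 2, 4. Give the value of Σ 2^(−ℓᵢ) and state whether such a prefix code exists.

With common denominator 2^4 = 16: Σ 2^(−ℓᵢ) = 4/16 + 2/16 + 1/16 + 2/16 + 2/16 + 1/16 + 4/16 + 1/16 = 17/16 = 1.0625.
Kraft's inequality requires Σ ≤ 1; here Σ = 1.0625 > 1, so no such prefix code exists.

1.0625; no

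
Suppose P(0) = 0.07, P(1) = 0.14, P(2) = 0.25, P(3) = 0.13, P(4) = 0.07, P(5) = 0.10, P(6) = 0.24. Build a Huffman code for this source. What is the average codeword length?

2.65 bits/symbol

Repeatedly combine the two least-probable nodes; the expected code length is the sum of the merged weights.
merge 7/100 + 7/100 → 7/50
merge 1/10 + 13/100 → 23/100
merge 7/50 + 7/50 → 7/25
merge 23/100 + 6/25 → 47/100
merge 1/4 + 7/25 → 53/100
merge 47/100 + 53/100 → 1
L = 7/50 + 23/100 + 7/25 + 47/100 + 53/100 + 1 = 53/20 = 2.65 bits/symbol.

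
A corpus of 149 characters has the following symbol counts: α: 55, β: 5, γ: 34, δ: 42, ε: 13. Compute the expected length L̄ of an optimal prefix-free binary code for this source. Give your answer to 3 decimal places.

2.101 bits/symbol

Probabilities are the counts divided by 149.
Repeatedly combine the two least-probable nodes; the expected code length is the sum of the merged weights.
merge 5/149 + 13/149 → 18/149
merge 18/149 + 34/149 → 52/149
merge 42/149 + 52/149 → 94/149
merge 55/149 + 94/149 → 1
L = 18/149 + 52/149 + 94/149 + 1 = 313/149 ≈ 2.101 bits/symbol.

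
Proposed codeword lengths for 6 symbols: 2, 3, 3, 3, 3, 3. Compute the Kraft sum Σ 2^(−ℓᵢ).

With common denominator 2^3 = 8: Σ 2^(−ℓᵢ) = 2/8 + 1/8 + 1/8 + 1/8 + 1/8 + 1/8 = 7/8 = 0.875.

0.875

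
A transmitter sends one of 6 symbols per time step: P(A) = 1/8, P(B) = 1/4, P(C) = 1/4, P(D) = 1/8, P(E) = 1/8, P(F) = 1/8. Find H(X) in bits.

Each probability is a power of 1/2, so log₂(1/p) is an integer.
H = Σ p·log₂(1/p) = 1/8·3 + 1/4·2 + 1/4·2 + 1/8·3 + 1/8·3 + 1/8·3 = 2.5 bits.

2.5 bits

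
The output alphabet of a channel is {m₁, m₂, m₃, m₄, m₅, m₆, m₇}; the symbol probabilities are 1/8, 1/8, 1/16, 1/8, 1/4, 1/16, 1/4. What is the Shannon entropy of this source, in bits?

2.625 bits

Each probability is a power of 1/2, so log₂(1/p) is an integer.
H = Σ p·log₂(1/p) = 1/8·3 + 1/8·3 + 1/16·4 + 1/8·3 + 1/4·2 + 1/16·4 + 1/4·2 = 2.625 bits.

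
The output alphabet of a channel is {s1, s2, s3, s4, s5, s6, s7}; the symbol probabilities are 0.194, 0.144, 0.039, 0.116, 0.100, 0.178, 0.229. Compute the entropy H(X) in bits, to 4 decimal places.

H = −Σ pᵢ log₂ pᵢ.
−0.194·log₂(0.194) = 0.4590
−0.144·log₂(0.144) = 0.4026
−0.039·log₂(0.039) = 0.1825
−0.116·log₂(0.116) = 0.3605
−0.100·log₂(0.100) = 0.3322
−0.178·log₂(0.178) = 0.4432
−0.229·log₂(0.229) = 0.4870
Sum ≈ 2.6670 → 2.6670 bits.

2.6670 bits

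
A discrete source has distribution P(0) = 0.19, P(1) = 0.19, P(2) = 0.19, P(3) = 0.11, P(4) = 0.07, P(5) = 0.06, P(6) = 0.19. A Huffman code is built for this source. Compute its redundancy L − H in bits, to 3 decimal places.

0.067 bits

Entropy H = −Σ p log₂ p ≈ 2.6833 bits.
Huffman merges: 3/50+7/100→13/100; 11/100+13/100→6/25; 19/100+19/100→19/50; 19/100+19/100→19/50; 6/25+19/50→31/50; 19/50+31/50→1. L = 11/4 ≈ 2.7500.
L − H = 2.7500 − 2.6833 = 0.067 bits.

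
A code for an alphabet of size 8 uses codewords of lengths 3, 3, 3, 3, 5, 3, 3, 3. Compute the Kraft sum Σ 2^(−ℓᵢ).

0.90625

With common denominator 2^5 = 32: Σ 2^(−ℓᵢ) = 4/32 + 4/32 + 4/32 + 4/32 + 1/32 + 4/32 + 4/32 + 4/32 = 29/32 = 0.90625.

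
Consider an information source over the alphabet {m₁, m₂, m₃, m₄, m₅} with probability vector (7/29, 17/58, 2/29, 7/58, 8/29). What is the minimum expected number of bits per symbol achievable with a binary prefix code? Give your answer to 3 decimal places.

Repeatedly combine the two least-probable nodes; the expected code length is the sum of the merged weights.
merge 2/29 + 7/58 → 11/58
merge 11/58 + 7/29 → 25/58
merge 8/29 + 17/58 → 33/58
merge 25/58 + 33/58 → 1
L = 11/58 + 25/58 + 33/58 + 1 = 127/58 ≈ 2.190 bits/symbol.

2.190 bits/symbol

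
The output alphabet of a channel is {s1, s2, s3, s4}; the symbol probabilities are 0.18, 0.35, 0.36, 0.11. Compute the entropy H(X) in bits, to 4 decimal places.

1.8563 bits

H = −Σ pᵢ log₂ pᵢ.
−0.18·log₂(0.18) = 0.4453
−0.35·log₂(0.35) = 0.5301
−0.36·log₂(0.36) = 0.5306
−0.11·log₂(0.11) = 0.3503
Sum ≈ 1.8563 → 1.8563 bits.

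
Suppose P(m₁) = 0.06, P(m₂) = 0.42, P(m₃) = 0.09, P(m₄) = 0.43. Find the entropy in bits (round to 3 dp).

1.605 bits

H = −Σ pᵢ log₂ pᵢ.
−0.06·log₂(0.06) = 0.2435
−0.42·log₂(0.42) = 0.5256
−0.09·log₂(0.09) = 0.3127
−0.43·log₂(0.43) = 0.5236
Sum ≈ 1.6054 → 1.605 bits.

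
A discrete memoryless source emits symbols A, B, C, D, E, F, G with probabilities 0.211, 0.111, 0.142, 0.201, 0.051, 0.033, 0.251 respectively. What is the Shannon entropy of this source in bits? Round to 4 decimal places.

H = −Σ pᵢ log₂ pᵢ.
−0.211·log₂(0.211) = 0.4736
−0.111·log₂(0.111) = 0.3520
−0.142·log₂(0.142) = 0.3999
−0.201·log₂(0.201) = 0.4653
−0.051·log₂(0.051) = 0.2190
−0.033·log₂(0.033) = 0.1624
−0.251·log₂(0.251) = 0.5006
Sum ≈ 2.5727 → 2.5727 bits.

2.5727 bits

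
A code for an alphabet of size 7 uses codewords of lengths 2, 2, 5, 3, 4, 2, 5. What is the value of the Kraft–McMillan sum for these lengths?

With common denominator 2^5 = 32: Σ 2^(−ℓᵢ) = 8/32 + 8/32 + 1/32 + 4/32 + 2/32 + 8/32 + 1/32 = 32/32 = 1.

1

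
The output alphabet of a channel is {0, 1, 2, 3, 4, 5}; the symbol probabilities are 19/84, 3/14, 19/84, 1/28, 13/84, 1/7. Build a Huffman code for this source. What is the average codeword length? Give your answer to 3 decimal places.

2.512 bits/symbol

Repeatedly combine the two least-probable nodes; the expected code length is the sum of the merged weights.
merge 1/28 + 1/7 → 5/28
merge 13/84 + 5/28 → 1/3
merge 3/14 + 19/84 → 37/84
merge 19/84 + 1/3 → 47/84
merge 37/84 + 47/84 → 1
L = 5/28 + 1/3 + 37/84 + 47/84 + 1 = 211/84 ≈ 2.512 bits/symbol.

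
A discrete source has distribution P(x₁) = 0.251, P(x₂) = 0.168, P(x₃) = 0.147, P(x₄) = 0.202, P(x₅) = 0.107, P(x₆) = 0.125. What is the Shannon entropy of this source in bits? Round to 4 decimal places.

H = −Σ pᵢ log₂ pᵢ.
−0.251·log₂(0.251) = 0.5006
−0.168·log₂(0.168) = 0.4323
−0.147·log₂(0.147) = 0.4066
−0.202·log₂(0.202) = 0.4661
−0.107·log₂(0.107) = 0.3450
−0.125·log₂(0.125) = 0.3750
Sum ≈ 2.5256 → 2.5256 bits.

2.5256 bits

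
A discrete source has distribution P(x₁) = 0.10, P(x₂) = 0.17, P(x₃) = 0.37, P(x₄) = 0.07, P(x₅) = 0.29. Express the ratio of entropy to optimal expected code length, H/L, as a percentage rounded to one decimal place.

97.4%

Entropy H = −Σ p log₂ p ≈ 2.0840 bits.
Huffman merges: 7/100+1/10→17/100; 17/100+17/100→17/50; 29/100+17/50→63/100; 37/100+63/100→1. L = 107/50 ≈ 2.1400.
Efficiency = H/L = 2.0840/2.1400 = 97.4%.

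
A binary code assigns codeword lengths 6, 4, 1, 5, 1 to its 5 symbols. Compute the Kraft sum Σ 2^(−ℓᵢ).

With common denominator 2^6 = 64: Σ 2^(−ℓᵢ) = 1/64 + 4/64 + 32/64 + 2/64 + 32/64 = 71/64 = 1.109375.

1.109375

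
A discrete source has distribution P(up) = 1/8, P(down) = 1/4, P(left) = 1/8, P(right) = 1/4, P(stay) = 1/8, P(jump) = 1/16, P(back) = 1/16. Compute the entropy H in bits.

Each probability is a power of 1/2, so log₂(1/p) is an integer.
H = Σ p·log₂(1/p) = 1/8·3 + 1/4·2 + 1/8·3 + 1/4·2 + 1/8·3 + 1/16·4 + 1/16·4 = 2.625 bits.

2.625 bits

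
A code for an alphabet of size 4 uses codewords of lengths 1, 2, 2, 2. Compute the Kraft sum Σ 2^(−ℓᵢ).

With common denominator 2^2 = 4: Σ 2^(−ℓᵢ) = 2/4 + 1/4 + 1/4 + 1/4 = 5/4 = 1.25.

1.25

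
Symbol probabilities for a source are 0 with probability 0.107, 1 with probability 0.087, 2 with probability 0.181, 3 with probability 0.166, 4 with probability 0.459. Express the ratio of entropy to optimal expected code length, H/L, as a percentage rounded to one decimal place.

98.2%

Entropy H = −Σ p log₂ p ≈ 2.0435 bits.
Huffman merges: 87/1000+107/1000→97/500; 83/500+181/1000→347/1000; 97/500+347/1000→541/1000; 459/1000+541/1000→1. L = 1041/500 ≈ 2.0820.
Efficiency = H/L = 2.0435/2.0820 = 98.2%.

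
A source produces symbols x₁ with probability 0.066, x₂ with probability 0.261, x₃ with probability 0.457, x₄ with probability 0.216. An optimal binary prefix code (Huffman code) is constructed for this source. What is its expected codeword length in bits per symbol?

Repeatedly combine the two least-probable nodes; the expected code length is the sum of the merged weights.
merge 33/500 + 27/125 → 141/500
merge 261/1000 + 141/500 → 543/1000
merge 457/1000 + 543/1000 → 1
L = 141/500 + 543/1000 + 1 = 73/40 = 1.825 bits/symbol.

1.825 bits/symbol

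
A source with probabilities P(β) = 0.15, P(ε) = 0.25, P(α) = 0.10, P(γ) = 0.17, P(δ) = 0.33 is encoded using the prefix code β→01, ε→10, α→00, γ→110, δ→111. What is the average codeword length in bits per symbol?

L̄ = Σ pᵢ·ℓᵢ = 0.15·2 + 0.25·2 + 0.10·2 + 0.17·3 + 0.33·3 = 2.5 bits/symbol.

2.5 bits/symbol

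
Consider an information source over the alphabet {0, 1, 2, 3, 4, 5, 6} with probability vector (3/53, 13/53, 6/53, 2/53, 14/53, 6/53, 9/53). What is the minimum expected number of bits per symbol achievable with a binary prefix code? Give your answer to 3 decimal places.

2.585 bits/symbol

Repeatedly combine the two least-probable nodes; the expected code length is the sum of the merged weights.
merge 2/53 + 3/53 → 5/53
merge 5/53 + 6/53 → 11/53
merge 6/53 + 9/53 → 15/53
merge 11/53 + 13/53 → 24/53
merge 14/53 + 15/53 → 29/53
merge 24/53 + 29/53 → 1
L = 5/53 + 11/53 + 15/53 + 24/53 + 29/53 + 1 = 137/53 ≈ 2.585 bits/symbol.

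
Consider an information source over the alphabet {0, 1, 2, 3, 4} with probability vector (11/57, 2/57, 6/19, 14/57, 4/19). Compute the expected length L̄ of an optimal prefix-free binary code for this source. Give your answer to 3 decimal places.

Repeatedly combine the two least-probable nodes; the expected code length is the sum of the merged weights.
merge 2/57 + 11/57 → 13/57
merge 4/19 + 13/57 → 25/57
merge 14/57 + 6/19 → 32/57
merge 25/57 + 32/57 → 1
L = 13/57 + 25/57 + 32/57 + 1 = 127/57 ≈ 2.228 bits/symbol.

2.228 bits/symbol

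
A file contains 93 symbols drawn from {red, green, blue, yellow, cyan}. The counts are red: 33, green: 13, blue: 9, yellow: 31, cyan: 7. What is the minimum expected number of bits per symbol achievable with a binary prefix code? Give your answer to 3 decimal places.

Probabilities are the counts divided by 93.
Repeatedly combine the two least-probable nodes; the expected code length is the sum of the merged weights.
merge 7/93 + 3/31 → 16/93
merge 13/93 + 16/93 → 29/93
merge 29/93 + 1/3 → 20/31
merge 11/31 + 20/31 → 1
L = 16/93 + 29/93 + 20/31 + 1 = 66/31 ≈ 2.129 bits/symbol.

2.129 bits/symbol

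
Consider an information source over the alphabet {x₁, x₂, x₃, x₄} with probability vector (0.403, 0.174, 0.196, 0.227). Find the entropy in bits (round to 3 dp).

H = −Σ pᵢ log₂ pᵢ.
−0.403·log₂(0.403) = 0.5284
−0.174·log₂(0.174) = 0.4390
−0.196·log₂(0.196) = 0.4608
−0.227·log₂(0.227) = 0.4856
Sum ≈ 1.9138 → 1.914 bits.

1.914 bits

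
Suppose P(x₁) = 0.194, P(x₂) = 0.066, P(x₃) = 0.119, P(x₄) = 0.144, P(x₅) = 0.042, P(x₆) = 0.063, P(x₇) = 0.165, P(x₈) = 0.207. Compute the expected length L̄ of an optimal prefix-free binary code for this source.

2.875 bits/symbol

Repeatedly combine the two least-probable nodes; the expected code length is the sum of the merged weights.
merge 21/500 + 63/1000 → 21/200
merge 33/500 + 21/200 → 171/1000
merge 119/1000 + 18/125 → 263/1000
merge 33/200 + 171/1000 → 42/125
merge 97/500 + 207/1000 → 401/1000
merge 263/1000 + 42/125 → 599/1000
merge 401/1000 + 599/1000 → 1
L = 21/200 + 171/1000 + 263/1000 + 42/125 + 401/1000 + 599/1000 + 1 = 23/8 = 2.875 bits/symbol.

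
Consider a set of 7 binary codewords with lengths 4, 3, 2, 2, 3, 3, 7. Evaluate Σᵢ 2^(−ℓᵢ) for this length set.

0.9453125

With common denominator 2^7 = 128: Σ 2^(−ℓᵢ) = 8/128 + 16/128 + 32/128 + 32/128 + 16/128 + 16/128 + 1/128 = 121/128 = 0.9453125.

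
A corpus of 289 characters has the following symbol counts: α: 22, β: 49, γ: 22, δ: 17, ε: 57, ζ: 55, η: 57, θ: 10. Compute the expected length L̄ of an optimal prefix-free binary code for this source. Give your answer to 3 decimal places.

Probabilities are the counts divided by 289.
Repeatedly combine the two least-probable nodes; the expected code length is the sum of the merged weights.
merge 10/289 + 1/17 → 27/289
merge 22/289 + 22/289 → 44/289
merge 27/289 + 44/289 → 71/289
merge 49/289 + 55/289 → 104/289
merge 57/289 + 57/289 → 114/289
merge 71/289 + 104/289 → 175/289
merge 114/289 + 175/289 → 1
L = 27/289 + 44/289 + 71/289 + 104/289 + 114/289 + 175/289 + 1 = 824/289 ≈ 2.851 bits/symbol.

2.851 bits/symbol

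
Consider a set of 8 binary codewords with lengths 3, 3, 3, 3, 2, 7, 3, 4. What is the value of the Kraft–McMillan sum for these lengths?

0.9453125

With common denominator 2^7 = 128: Σ 2^(−ℓᵢ) = 16/128 + 16/128 + 16/128 + 16/128 + 32/128 + 1/128 + 16/128 + 8/128 = 121/128 = 0.9453125.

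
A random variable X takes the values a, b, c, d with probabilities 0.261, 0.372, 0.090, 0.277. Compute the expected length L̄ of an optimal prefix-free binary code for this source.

1.979 bits/symbol

Repeatedly combine the two least-probable nodes; the expected code length is the sum of the merged weights.
merge 9/100 + 261/1000 → 351/1000
merge 277/1000 + 351/1000 → 157/250
merge 93/250 + 157/250 → 1
L = 351/1000 + 157/250 + 1 = 1979/1000 = 1.979 bits/symbol.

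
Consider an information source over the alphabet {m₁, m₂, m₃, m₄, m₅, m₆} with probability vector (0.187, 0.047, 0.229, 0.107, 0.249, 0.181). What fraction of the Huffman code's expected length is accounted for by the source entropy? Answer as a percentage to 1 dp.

Entropy H = −Σ p log₂ p ≈ 2.4374 bits.
Huffman merges: 47/1000+107/1000→77/500; 77/500+181/1000→67/200; 187/1000+229/1000→52/125; 249/1000+67/200→73/125; 52/125+73/125→1. L = 2489/1000 ≈ 2.4890.
Efficiency = H/L = 2.4374/2.4890 = 97.9%.

97.9%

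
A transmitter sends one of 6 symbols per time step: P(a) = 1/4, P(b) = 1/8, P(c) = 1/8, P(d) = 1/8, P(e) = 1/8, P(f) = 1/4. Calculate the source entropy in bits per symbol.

Each probability is a power of 1/2, so log₂(1/p) is an integer.
H = Σ p·log₂(1/p) = 1/4·2 + 1/8·3 + 1/8·3 + 1/8·3 + 1/8·3 + 1/4·2 = 2.5 bits.

2.5 bits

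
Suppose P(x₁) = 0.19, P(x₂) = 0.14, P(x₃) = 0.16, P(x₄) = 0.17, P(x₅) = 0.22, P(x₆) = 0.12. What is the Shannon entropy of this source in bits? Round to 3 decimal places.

2.558 bits

H = −Σ pᵢ log₂ pᵢ.
−0.19·log₂(0.19) = 0.4552
−0.14·log₂(0.14) = 0.3971
−0.16·log₂(0.16) = 0.4230
−0.17·log₂(0.17) = 0.4346
−0.22·log₂(0.22) = 0.4806
−0.12·log₂(0.12) = 0.3671
Sum ≈ 2.5576 → 2.558 bits.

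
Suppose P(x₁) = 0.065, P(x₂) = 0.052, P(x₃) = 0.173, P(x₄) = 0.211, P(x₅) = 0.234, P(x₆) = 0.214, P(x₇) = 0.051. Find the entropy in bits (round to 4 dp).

H = −Σ pᵢ log₂ pᵢ.
−0.065·log₂(0.065) = 0.2563
−0.052·log₂(0.052) = 0.2218
−0.173·log₂(0.173) = 0.4379
−0.211·log₂(0.211) = 0.4736
−0.234·log₂(0.234) = 0.4903
−0.214·log₂(0.214) = 0.4760
−0.051·log₂(0.051) = 0.2190
Sum ≈ 2.5749 → 2.5749 bits.

2.5749 bits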